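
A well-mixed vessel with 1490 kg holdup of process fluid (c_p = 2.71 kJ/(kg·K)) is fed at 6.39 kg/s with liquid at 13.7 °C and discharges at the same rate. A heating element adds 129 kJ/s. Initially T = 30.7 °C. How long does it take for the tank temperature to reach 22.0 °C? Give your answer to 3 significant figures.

First-law balance (no shaft work): M c_p dT/dt = ṁ c_p (T_in − T) + 129.
τ = M/ṁ = 233.18 s; T_ss = T_in + Q̇/(ṁ c_p) = 21.149 °C.
T(t) = T_ss + (T₀ − T_ss) e^(−t/τ). Set T = 22.0:
e^(−t/τ) = (22.0 − 21.149)/(30.7 − 21.149) = 0.089065
t = −233.18 · ln(0.089065) = 563.91 s.

564 s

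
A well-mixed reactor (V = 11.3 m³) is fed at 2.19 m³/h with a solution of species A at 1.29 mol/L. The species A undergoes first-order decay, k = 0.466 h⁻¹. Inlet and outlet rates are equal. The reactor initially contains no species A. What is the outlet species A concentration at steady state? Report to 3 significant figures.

V dC/dt = Q(C_in − C) − k V C.
At steady state: 0 = Q C_in − (Q + kV) C_ss, so C_ss = Q C_in/(Q + kV).
C_ss = 2.19·1.29/(2.19 + 0.466·11.3) = 2.8251/7.4558 = 0.37891 mol/L.

0.379 mol/L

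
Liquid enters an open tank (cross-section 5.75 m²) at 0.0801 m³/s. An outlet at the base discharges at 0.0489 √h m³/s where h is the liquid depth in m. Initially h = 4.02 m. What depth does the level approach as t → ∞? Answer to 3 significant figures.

2.68 m

Volume balance on the tank: A dh/dt = Q_in − 0.0489 √h. At steady state dh/dt = 0:
Q_in = 0.0489 √h_ss ⇒ √h_ss = 0.0801/0.0489 = 1.6380.
h_ss = 1.6380² = 2.6832 m. (Since h₀ = 4.02 m > h_ss, the level will fall toward this value.)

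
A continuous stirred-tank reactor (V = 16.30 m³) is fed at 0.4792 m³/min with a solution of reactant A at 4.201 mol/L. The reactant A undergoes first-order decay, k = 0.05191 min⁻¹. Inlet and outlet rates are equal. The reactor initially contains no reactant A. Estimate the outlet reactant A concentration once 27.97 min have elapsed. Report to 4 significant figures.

Accumulation = in − out − consumed: V dC/dt = Q C_in − Q C − k V C.
This is linear with rate a = Q/V + k = 0.0813088 min⁻¹.
C_ss = Q C_in/(Q + kV) = 1.51895 mol/L; C(t) = C_ss + (C₀ − C_ss) e^(−a t).
C(27.97) = 1.51895 + (-1.51895)·e^(−0.0813088·27.97) = 1.51895 + (-1.51895)·0.102879 = 1.36269 mol/L.

1.363 mol/L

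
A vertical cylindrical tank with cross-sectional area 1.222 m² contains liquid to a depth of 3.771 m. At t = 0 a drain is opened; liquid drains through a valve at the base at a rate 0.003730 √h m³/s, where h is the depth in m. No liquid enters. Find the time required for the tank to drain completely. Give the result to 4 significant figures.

Volume balance on the tank: A dh/dt = −0.003730 √h.
This is separable: 2 d(√h)/dt = −0.003730/A, so √h = √h₀ − (0.003730/(2A)) t.
Set h = 0: 2√h₀ = (0.003730/A) t_empty ⇒ t_empty = 2A√h₀/0.003730.
t_empty = 2·1.222·√3.771/0.003730 = 2.44400·1.94191/0.003730 = 1272.39 s.

1272 s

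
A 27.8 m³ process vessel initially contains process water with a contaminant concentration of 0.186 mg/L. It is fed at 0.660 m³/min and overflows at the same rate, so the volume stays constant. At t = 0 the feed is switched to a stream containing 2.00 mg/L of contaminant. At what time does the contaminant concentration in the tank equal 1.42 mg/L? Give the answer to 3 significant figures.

48.0 min

Species balance on the tank: V dC/dt = Q(C_in − C), so τ = V/Q = 42.121 min.
C(t) = C_in + (C₀ − C_in) e^(−t/τ). Set C = 1.42 and solve for t:
e^(−t/τ) = (C − C_in)/(C₀ − C_in) = (1.42 − 2.00)/(0.186 − 2.00) = 0.31974
t = −τ ln(…) = 42.121 × 1.1403 = 48.029 min.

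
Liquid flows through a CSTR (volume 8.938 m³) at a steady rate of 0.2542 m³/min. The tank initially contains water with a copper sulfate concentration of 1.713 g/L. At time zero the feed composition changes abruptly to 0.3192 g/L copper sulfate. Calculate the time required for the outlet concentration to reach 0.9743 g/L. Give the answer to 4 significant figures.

Unsteady species balance (constant V, well mixed): V dC/dt = Q(C_in − C), so τ = V/Q = 35.1613 min.
C(t) = C_in + (C₀ − C_in) e^(−t/τ). Set C = 0.9743 and solve for t:
e^(−t/τ) = (C − C_in)/(C₀ − C_in) = (0.9743 − 0.3192)/(1.713 − 0.3192) = 0.470010
t = −τ ln(…) = 35.1613 × 0.755001 = 26.5468 min.

26.55 min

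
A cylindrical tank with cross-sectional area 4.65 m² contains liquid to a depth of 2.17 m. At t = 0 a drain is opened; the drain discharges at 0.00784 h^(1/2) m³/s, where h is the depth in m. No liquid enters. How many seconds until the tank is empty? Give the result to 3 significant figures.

A dh/dt = −Q_out = −0.00784 √h.
∫ h^(−1/2) dh = −(0.00784/A) ∫ dt, giving 2√h = 2√h₀ − (0.00784/A) t.
Tank is empty when √h = 0: t_empty = 2A√h₀/0.00784.
t_empty = 2·4.65·√2.17/0.00784 = 9.3000·1.4731/0.00784 = 1747.4 s.

1750 s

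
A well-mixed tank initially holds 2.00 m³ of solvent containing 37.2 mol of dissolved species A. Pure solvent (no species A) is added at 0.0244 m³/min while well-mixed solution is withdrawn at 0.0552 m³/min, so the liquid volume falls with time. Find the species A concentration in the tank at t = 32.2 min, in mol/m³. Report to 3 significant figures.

Let m(t) be the amount of species A. Volume: V(t) = V₀ + (Q_in − Q_out) t = 2.00 − 0.030800 t; V(32.2) = 1.0082 m³.
No species A enters, so dm/dt = −Q_out · (m/V).
dm/m = −Q_out dt/(V₀ − 0.030800 t); integrating gives ln(m/m₀) = −(Q_out/(Q_in−Q_out)) ln(V/V₀).
m = m₀ (V₀/V)^(Q_out/(Q_in−Q_out)) = 37.2 × (2.00/1.0082)^(-1.7922) = 10.900 mol.
C = m/V = 10.900/1.0082 = 10.811 mol/m³.

10.8 mol/m³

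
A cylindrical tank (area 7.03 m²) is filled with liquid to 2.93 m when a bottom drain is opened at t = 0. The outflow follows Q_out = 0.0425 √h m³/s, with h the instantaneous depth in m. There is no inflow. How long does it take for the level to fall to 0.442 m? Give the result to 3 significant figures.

346 s

Accumulation of liquid (constant cross-section A): A dh/dt = −0.0425 √h.
∫ h^(−1/2) dh = −(0.0425/A) ∫ dt, giving 2√h = 2√h₀ − (0.0425/A) t.
t = 2A(√h₀ − √h)/0.0425 = 2·7.03·(√2.93 − √0.442)/0.0425
  = 14.060 × (1.7117 − 0.66483) / 0.0425 = 346.34 s.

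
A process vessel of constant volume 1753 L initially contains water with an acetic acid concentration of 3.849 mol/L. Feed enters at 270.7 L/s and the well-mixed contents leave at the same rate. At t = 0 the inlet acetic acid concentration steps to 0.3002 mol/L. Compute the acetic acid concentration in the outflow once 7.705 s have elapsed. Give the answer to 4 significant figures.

1.380 mol/L

Species balance on the tank: V dC/dt = Q(C_in − C).
So dC/dt = (C_in − C)/τ with τ = V/Q = 1753/270.7 = 6.47580 s.
Integrating: C(t) = C_in + (C₀ − C_in) e^(−t/τ).
C(7.705) = 0.3002 + (3.849 − 0.3002)·e^(−7.705/6.47580) = 0.3002 + (3.54880)·0.304278 = 1.38002 mol/L.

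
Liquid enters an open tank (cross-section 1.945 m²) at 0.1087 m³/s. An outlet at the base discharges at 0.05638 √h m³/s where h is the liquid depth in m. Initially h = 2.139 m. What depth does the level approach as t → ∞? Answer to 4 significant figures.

A dh/dt = Q_in − 0.05638 √h. Steady state requires inflow = outflow:
Q_in = 0.05638 √h_ss ⇒ √h_ss = 0.1087/0.05638 = 1.92799.
h_ss = 1.92799² = 3.71714 m. (Since h₀ = 2.139 m < h_ss, the level will rise toward this value.)

3.717 m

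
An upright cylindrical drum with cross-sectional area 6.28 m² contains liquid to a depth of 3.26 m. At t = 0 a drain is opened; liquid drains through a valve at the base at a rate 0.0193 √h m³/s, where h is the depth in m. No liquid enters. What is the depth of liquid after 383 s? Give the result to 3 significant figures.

1.48 m

A dh/dt = −Q_out = −0.0193 √h.
Separate and integrate: 2(√h − √h₀) = −(0.0193/A) t.
√h = √3.26 − 0.0193·383/(2·6.28) = 1.8055 − 0.58853 = 1.2170.
h = 1.2170² = 1.4811 m.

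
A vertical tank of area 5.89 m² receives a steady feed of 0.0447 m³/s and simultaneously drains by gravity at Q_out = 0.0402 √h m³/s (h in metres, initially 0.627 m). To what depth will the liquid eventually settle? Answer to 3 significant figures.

1.24 m

Accumulation of liquid (constant cross-section A): A dh/dt = Q_in − 0.0402 √h. At steady state dh/dt = 0:
Q_in = 0.0402 √h_ss ⇒ √h_ss = 0.0447/0.0402 = 1.1119.
h_ss = 1.1119² = 1.2364 m. (Since h₀ = 0.627 m < h_ss, the level will rise toward this value.)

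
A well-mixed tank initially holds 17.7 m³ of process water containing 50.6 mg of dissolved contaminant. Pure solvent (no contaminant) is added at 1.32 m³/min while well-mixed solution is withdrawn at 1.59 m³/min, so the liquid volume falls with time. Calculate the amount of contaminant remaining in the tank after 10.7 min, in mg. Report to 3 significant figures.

Let m(t) be the amount of contaminant. Volume: V(t) = V₀ + (Q_in − Q_out) t = 17.7 − 0.27000 t; V(10.7) = 14.811 m³.
No contaminant enters, so dm/dt = −Q_out · (m/V).
Separate: dm/m = −Q_out dt/V(t) ⇒ ln(m/m₀) = −(Q_out/(Q_in−Q_out)) ln(V/V₀).
m = m₀ (V₀/V)^(Q_out/(Q_in−Q_out)) = 50.6 × (17.7/14.811)^(-5.8889) = 17.718 mg.

17.7 mg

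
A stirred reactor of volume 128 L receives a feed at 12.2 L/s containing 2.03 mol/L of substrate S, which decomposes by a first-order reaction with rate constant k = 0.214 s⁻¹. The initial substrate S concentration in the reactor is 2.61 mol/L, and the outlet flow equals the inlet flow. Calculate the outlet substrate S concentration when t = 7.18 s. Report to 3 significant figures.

0.841 mol/L

V dC/dt = Q(C_in − C) − k V C.
This is linear with rate a = Q/V + k = 0.30931 s⁻¹.
C_ss = Q C_in/(Q + kV) = 0.62553 mol/L; C(t) = C_ss + (C₀ − C_ss) e^(−a t).
C(7.18) = 0.62553 + (1.9845)·e^(−0.30931·7.18) = 0.62553 + (1.9845)·0.10852 = 0.84088 mol/L.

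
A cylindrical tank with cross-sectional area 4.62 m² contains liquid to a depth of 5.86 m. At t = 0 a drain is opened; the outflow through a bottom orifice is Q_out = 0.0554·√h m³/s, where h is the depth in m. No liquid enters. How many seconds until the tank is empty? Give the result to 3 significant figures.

Mass balance (ρ constant): A dh/dt = −0.0554 √h.
This is separable: 2 d(√h)/dt = −0.0554/A, so √h = √h₀ − (0.0554/(2A)) t.
Tank is empty when √h = 0: t_empty = 2A√h₀/0.0554.
t_empty = 2·4.62·√5.86/0.0554 = 9.2400·2.4207/0.0554 = 403.75 s.

404 s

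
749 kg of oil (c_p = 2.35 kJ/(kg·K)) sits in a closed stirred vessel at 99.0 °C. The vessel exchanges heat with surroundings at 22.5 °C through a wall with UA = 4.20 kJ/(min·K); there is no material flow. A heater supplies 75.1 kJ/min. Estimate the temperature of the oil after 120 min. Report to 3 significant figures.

84.4 °C

Unsteady energy balance on the tank contents: M c_p dT/dt = −UA(T − T_amb) + Q̇.
dT/dt = (T_ss − T)/τ with T_ss = T_amb + Q̇/UA = 22.5 + 75.1/4.20 = 40.381 °C, τ = M c_p/UA = 749·2.35/4.20 = 419.08 min.
T approaches T_ss exponentially: T(t) = T_ss + (T₀ − T_ss) e^(−t/τ).
T(120) = 40.381 + (58.619)·0.75101 = 84.404 °C.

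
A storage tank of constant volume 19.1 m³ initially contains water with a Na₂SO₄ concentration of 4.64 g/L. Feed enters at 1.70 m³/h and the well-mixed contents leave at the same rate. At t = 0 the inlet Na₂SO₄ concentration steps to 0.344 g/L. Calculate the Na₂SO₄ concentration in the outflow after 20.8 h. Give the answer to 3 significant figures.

1.02 g/L

Species balance on the tank: V dC/dt = Q(C_in − C).
Time constant τ = V/Q = 19.1/1.70 = 11.235 h.
C approaches C_in exponentially: C(t) = C_in + (C₀ − C_in) e^(−t/τ).
C(20.8) = 0.344 + (4.64 − 0.344)·e^(−20.8/11.235) = 0.344 + (4.2960)·0.15703 = 1.0186 g/L.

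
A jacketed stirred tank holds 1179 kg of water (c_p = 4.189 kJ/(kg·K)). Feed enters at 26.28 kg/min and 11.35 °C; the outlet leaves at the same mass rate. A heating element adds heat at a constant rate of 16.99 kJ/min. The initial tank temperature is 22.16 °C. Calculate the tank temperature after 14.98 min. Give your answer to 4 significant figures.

Energy balance: M c_p dT/dt = ṁ c_p (T_in − T) + 16.99.
Rearrange: dT/dt = (T_ss − T)/τ with τ = M/ṁ = 44.8630 min and T_ss = T_in + Q̇/(ṁ c_p) = 11.5043 °C.
T approaches T_ss exponentially: T(t) = T_ss + (T₀ − T_ss) e^(−t/τ).
T(14.98) = 11.5043 + (10.6557)·e^(−14.98/44.8630) = 11.5043 + (10.6557)·0.716122 = 19.1351 °C.

19.14 °C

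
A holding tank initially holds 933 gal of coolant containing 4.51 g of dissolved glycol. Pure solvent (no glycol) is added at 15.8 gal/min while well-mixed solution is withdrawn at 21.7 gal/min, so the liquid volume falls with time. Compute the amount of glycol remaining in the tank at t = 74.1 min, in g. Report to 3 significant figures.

Total volume: dV/dt = Q_in − Q_out = -5.9000 gal/min, so V(t) = 933 − 5.9000 t and V(74.1) = 495.81 gal.
Species balance (pure solvent in): dm/dt = −Q_out · m/V(t).
dm/m = −Q_out dt/(V₀ − 5.9000 t); integrating gives ln(m/m₀) = −(Q_out/(Q_in−Q_out)) ln(V/V₀).
m = m₀ (V₀/V)^(Q_out/(Q_in−Q_out)) = 4.51 × (933/495.81)^(-3.6780) = 0.44089 g.

0.441 g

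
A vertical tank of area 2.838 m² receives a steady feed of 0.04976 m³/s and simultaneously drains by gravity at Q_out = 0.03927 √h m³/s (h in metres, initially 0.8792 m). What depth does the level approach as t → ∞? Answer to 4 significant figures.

Unsteady balance on liquid volume: A dh/dt = Q_in − 0.03927 √h. At steady state dh/dt = 0:
Q_in = 0.03927 √h_ss ⇒ √h_ss = 0.04976/0.03927 = 1.26713.
h_ss = 1.26713² = 1.60561 m. (Since h₀ = 0.8792 m < h_ss, the level will rise toward this value.)

1.606 m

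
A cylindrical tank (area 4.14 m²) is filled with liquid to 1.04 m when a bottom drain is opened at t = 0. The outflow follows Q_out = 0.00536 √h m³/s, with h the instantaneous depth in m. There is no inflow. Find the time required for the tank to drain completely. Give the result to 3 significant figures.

1580 s

With no inflow, A dh/dt = −0.00536 √h.
This is separable: 2 d(√h)/dt = −0.00536/A, so √h = √h₀ − (0.00536/(2A)) t.
Set h = 0: 2√h₀ = (0.00536/A) t_empty ⇒ t_empty = 2A√h₀/0.00536.
t_empty = 2·4.14·√1.04/0.00536 = 8.2800·1.0198/0.00536 = 1575.4 s.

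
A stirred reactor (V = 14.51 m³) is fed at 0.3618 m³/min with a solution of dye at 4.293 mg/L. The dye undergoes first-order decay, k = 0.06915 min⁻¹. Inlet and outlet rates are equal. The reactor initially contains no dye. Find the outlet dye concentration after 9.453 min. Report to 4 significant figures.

Accumulation = in − out − consumed: V dC/dt = Q C_in − Q C − k V C.
dC/dt = (Q/V) C_in − (Q/V + k) C; effective rate a = Q/V + k = 0.0249345 + 0.06915 = 0.0940845 min⁻¹.
C_ss = Q C_in/(Q + kV) = 1.13774 mg/L; C(t) = C_ss + (C₀ − C_ss) e^(−a t).
C(9.453) = 1.13774 + (-1.13774)·e^(−0.0940845·9.453) = 1.13774 + (-1.13774)·0.410910 = 0.670232 mg/L.

0.6702 mg/L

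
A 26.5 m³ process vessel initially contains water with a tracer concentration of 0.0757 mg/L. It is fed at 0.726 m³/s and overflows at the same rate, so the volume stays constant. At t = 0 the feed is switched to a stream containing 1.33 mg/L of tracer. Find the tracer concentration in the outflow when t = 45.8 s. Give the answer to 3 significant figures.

Accumulation = in − out for the solute gives V dC/dt = Q(C_in − C).
Time constant τ = V/Q = 26.5/0.726 = 36.501 s.
Solution: C(t) = C_in + (C₀ − C_in) e^(−t/τ).
C(45.8) = 1.33 + (0.0757 − 1.33)·e^(−45.8/36.501) = 1.33 + (-1.2543)·0.28515 = 0.97234 mg/L.

0.972 mg/L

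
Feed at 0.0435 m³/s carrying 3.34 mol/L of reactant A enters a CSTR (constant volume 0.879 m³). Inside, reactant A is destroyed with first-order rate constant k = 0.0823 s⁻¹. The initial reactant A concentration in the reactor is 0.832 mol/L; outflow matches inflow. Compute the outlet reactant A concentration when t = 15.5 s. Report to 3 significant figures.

Accumulation = in − out − consumed: V dC/dt = Q C_in − Q C − k V C.
This is linear with rate a = Q/V + k = 0.13179 s⁻¹.
C_ss = Q C_in/(Q + kV) = 1.2542 mol/L; C(t) = C_ss + (C₀ − C_ss) e^(−a t).
C(15.5) = 1.2542 + (-0.42221)·e^(−0.13179·15.5) = 1.2542 + (-0.42221)·0.12968 = 1.1995 mol/L.

1.20 mol/L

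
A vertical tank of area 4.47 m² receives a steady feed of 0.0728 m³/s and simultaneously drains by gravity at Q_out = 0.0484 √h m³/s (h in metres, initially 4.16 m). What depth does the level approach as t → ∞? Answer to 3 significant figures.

2.26 m

Accumulation of liquid (constant cross-section A): A dh/dt = Q_in − 0.0484 √h. At steady state dh/dt = 0:
Q_in = 0.0484 √h_ss ⇒ √h_ss = 0.0728/0.0484 = 1.5041.
h_ss = 1.5041² = 2.2624 m. (Since h₀ = 4.16 m > h_ss, the level will fall toward this value.)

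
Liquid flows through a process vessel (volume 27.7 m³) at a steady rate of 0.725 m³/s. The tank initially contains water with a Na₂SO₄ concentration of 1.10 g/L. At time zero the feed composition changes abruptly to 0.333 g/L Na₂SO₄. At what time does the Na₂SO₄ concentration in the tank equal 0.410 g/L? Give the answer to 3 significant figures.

87.8 s

Species balance: V dC/dt = Q(C_in − C) ⇒ τ = V/Q = 38.207 s.
C(t) = C_in + (C₀ − C_in) e^(−t/τ). Set C = 0.410 and solve for t:
e^(−t/τ) = (C − C_in)/(C₀ − C_in) = (0.410 − 0.333)/(1.10 − 0.333) = 0.10039
t = −τ ln(…) = 38.207 × 2.2987 = 87.825 s.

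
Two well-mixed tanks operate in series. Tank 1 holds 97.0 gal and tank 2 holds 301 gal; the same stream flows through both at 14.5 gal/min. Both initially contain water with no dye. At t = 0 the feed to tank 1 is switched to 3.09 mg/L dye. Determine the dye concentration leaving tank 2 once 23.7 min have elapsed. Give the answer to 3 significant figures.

Species balance on tank i: dCᵢ/dt = (Cᵢ₋₁ − Cᵢ)/τᵢ with τᵢ = Vᵢ/Q.
τ₁ = 97.0/14.5 = 6.6897 min; τ₂ = 301/14.5 = 20.759 min.
Tank 1: C₁ = C_in(1 − e^(−t/τ₁)). Tank 2 (τ₁ ≠ τ₂): C₂ = C_in[1 − (τ₁ e^(−t/τ₁) − τ₂ e^(−t/τ₂))/(τ₁ − τ₂)].
At t = 23.7: e^(−t/τ₁) = 0.028933, e^(−t/τ₂) = 0.31928.
C₂ = 3.09·[1 − (6.6897·0.028933 − 20.759·0.31928)/(-14.069)] = 3.09·0.54267 = 1.6768 mg/L.

1.68 mg/L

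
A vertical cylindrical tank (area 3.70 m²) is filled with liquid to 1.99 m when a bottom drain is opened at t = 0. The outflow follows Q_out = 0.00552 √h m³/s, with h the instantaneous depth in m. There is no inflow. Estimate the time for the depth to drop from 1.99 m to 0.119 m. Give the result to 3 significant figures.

With no inflow, A dh/dt = −0.00552 √h.
This is separable: 2 d(√h)/dt = −0.00552/A, so √h = √h₀ − (0.00552/(2A)) t.
t = 2A(√h₀ − √h)/0.00552 = 2·3.70·(√1.99 − √0.119)/0.00552
  = 7.4000 × (1.4107 − 0.34496) / 0.00552 = 1428.7 s.

1430 s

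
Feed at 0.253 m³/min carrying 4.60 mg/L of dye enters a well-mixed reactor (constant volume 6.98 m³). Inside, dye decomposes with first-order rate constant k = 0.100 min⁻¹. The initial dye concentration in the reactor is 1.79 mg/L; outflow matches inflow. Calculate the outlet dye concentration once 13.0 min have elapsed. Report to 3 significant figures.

1.32 mg/L

Accumulation = in − out − consumed: V dC/dt = Q C_in − Q C − k V C.
dC/dt = (Q/V) C_in − (Q/V + k) C; effective rate a = Q/V + k = 0.036246 + 0.100 = 0.13625 min⁻¹.
C_ss = Q C_in/(Q + kV) = 1.2238 mg/L; C(t) = C_ss + (C₀ − C_ss) e^(−a t).
C(13.0) = 1.2238 + (0.56624)·e^(−0.13625·13.0) = 1.2238 + (0.56624)·0.17013 = 1.3201 mg/L.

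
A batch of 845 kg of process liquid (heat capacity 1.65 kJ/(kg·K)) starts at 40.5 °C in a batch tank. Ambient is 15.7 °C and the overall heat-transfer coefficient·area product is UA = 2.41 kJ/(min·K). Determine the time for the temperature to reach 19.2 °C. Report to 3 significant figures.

Heat balance on the well-mixed liquid: M c_p dT/dt = −UA(T − T_amb).
τ = M c_p/UA = 578.53 min; T_ss = T_amb = 15.700 °C.
T(t) = T_ss + (T₀ − T_ss)e^(−t/τ); set T = 19.2:
t = −τ ln[(T − T_ss)/(T₀ − T_ss)] = −578.53 · ln(0.14113) = 1132.8 min.

1130 min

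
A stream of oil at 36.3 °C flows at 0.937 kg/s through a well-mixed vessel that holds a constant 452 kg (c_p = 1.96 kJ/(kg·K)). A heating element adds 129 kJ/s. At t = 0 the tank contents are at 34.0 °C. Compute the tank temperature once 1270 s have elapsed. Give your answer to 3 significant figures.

101 °C

M c_p dT/dt = ṁ c_p (T_in − T) + Q̇.
τ = M/ṁ = 482.39 s; T_ss = T_in + Q̇/(ṁ c_p) = 36.3 + 129/(0.937·1.96) = 106.54 °C.
T approaches T_ss exponentially: T(t) = T_ss + (T₀ − T_ss) e^(−t/τ).
T(1270) = 106.54 + (-72.542)·e^(−1270/482.39) = 106.54 + (-72.542)·0.071883 = 101.33 °C.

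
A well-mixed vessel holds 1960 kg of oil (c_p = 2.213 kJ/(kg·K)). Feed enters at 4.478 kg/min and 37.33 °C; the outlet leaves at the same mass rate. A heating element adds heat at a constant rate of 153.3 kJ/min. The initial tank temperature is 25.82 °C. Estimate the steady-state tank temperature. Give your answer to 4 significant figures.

52.80 °C

M c_p dT/dt = ṁ c_p (T_in − T) + Q̇.
At steady state dT/dt = 0 ⇒ T_ss = T_in + Q̇/(ṁ c_p) = 37.33 + 153.3/(4.478·2.213) = 52.7995 °C.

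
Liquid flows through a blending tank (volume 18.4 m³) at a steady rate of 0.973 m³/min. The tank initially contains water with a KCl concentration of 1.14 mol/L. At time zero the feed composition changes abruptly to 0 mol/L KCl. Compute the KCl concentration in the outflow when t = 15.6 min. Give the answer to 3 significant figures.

Unsteady species balance (constant V, well mixed): V dC/dt = Q(C_in − C).
Rewrite as dC/dt + C/τ = C_in/τ, τ = V/Q = 18.911 min.
This is linear first-order; C(t) = C_in + (C₀ − C_in) e^(−t/τ).
C(15.6) = 0 + (1.14 − 0)·e^(−15.6/18.911) = 0 + (1.1400)·0.43826 = 0.49962 mol/L.

0.500 mol/L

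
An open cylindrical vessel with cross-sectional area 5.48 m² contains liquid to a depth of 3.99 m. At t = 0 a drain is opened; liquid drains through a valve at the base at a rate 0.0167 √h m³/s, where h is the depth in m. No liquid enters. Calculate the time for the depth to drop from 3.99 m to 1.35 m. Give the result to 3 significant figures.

With no inflow, A dh/dt = −0.0167 √h.
This is separable: 2 d(√h)/dt = −0.0167/A, so √h = √h₀ − (0.0167/(2A)) t.
t = 2A(√h₀ − √h)/0.0167 = 2·5.48·(√3.99 − √1.35)/0.0167
  = 10.960 × (1.9975 − 1.1619) / 0.0167 = 548.40 s.

548 s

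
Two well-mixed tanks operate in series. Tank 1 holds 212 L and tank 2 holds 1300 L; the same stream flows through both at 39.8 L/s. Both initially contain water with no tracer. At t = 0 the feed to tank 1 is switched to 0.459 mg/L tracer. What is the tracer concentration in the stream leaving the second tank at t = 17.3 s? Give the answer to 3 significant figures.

0.140 mg/L

Species balance on tank i: dCᵢ/dt = (Cᵢ₋₁ − Cᵢ)/τᵢ with τᵢ = Vᵢ/Q.
τ₁ = 212/39.8 = 5.3266 s; τ₂ = 1300/39.8 = 32.663 s.
Tank 1: C₁ = C_in(1 − e^(−t/τ₁)). Tank 2 (τ₁ ≠ τ₂): C₂ = C_in[1 − (τ₁ e^(−t/τ₁) − τ₂ e^(−t/τ₂))/(τ₁ − τ₂)].
At t = 17.3: e^(−t/τ₁) = 0.038858, e^(−t/τ₂) = 0.58881.
C₂ = 0.459·[1 − (5.3266·0.038858 − 32.663·0.58881)/(-27.337)] = 0.459·0.30403 = 0.13955 mg/L.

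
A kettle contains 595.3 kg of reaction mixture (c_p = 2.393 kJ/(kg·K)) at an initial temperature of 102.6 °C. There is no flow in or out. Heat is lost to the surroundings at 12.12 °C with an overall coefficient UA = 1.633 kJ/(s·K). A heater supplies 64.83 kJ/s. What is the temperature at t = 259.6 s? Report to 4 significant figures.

89.53 °C

Energy balance: M c_p dT/dt = −UA(T − T_amb) + Q̇.
dT/dt = (T_ss − T)/τ with T_ss = T_amb + Q̇/UA = 12.12 + 64.83/1.633 = 51.8199 °C, τ = M c_p/UA = 595.3·2.393/1.633 = 872.353 s.
Integrating: T(t) = T_ss + (T₀ − T_ss) e^(−t/τ).
T(259.6) = 51.8199 + (50.7801)·0.742609 = 89.5297 °C.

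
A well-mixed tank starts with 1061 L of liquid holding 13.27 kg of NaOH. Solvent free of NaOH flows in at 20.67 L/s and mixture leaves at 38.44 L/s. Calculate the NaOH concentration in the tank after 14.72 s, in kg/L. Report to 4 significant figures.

0.008998 kg/L

Total volume: dV/dt = Q_in − Q_out = -17.7700 L/s, so V(t) = 1061 − 17.7700 t and V(14.72) = 799.426 L.
Species balance (pure solvent in): dm/dt = −Q_out · m/V(t).
Separate: dm/m = −Q_out dt/V(t) ⇒ ln(m/m₀) = −(Q_out/(Q_in−Q_out)) ln(V/V₀).
m = m₀ (V₀/V)^(Q_out/(Q_in−Q_out)) = 13.27 × (1061/799.426)^(-2.16320) = 7.19339 kg.
C = m/V = 7.19339/799.426 = 0.00899819 kg/L.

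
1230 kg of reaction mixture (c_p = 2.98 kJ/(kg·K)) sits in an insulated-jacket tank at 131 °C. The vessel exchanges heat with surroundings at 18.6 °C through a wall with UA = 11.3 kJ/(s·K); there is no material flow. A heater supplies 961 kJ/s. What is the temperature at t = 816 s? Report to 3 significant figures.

Lumped-capacitance energy balance: M c_p dT/dt = UA(T_amb − T) + Q̇.
dT/dt = (T_ss − T)/τ with T_ss = T_amb + Q̇/UA = 18.6 + 961/11.3 = 103.64 °C, τ = M c_p/UA = 1230·2.98/11.3 = 324.37 s.
Solution: T(t) = T_ss + (T₀ − T_ss) e^(−t/τ).
T(816) = 103.64 + (27.356)·0.080812 = 105.85 °C.

106 °C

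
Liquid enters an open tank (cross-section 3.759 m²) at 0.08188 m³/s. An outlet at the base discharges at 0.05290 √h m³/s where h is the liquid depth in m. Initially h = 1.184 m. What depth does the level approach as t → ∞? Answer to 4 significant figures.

Level balance: A dh/dt = 0.08188 − 0.05290 √h. Setting dh/dt = 0:
Q_in = 0.05290 √h_ss ⇒ √h_ss = 0.08188/0.05290 = 1.54783.
h_ss = 1.54783² = 2.39577 m. (Since h₀ = 1.184 m < h_ss, the level will rise toward this value.)

2.396 m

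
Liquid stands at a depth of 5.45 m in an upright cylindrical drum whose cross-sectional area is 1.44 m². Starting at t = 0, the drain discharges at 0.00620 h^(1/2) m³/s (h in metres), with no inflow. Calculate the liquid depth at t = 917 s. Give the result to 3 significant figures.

0.130 m

Mass balance (ρ constant): A dh/dt = −0.00620 √h.
This is separable: 2 d(√h)/dt = −0.00620/A, so √h = √h₀ − (0.00620/(2A)) t.
√h = √5.45 − 0.00620·917/(2·1.44) = 2.3345 − 1.9741 = 0.36043.
h = 0.36043² = 0.12991 m.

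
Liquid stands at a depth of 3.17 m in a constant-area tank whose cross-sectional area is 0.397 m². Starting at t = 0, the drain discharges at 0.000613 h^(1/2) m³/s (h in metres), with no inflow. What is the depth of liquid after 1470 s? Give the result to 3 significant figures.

With no inflow, A dh/dt = −0.000613 √h.
Separate and integrate: 2(√h − √h₀) = −(0.000613/A) t.
√h = √3.17 − 0.000613·1470/(2·0.397) = 1.7804 − 1.1349 = 0.64555.
h = 0.64555² = 0.41673 m.

0.417 m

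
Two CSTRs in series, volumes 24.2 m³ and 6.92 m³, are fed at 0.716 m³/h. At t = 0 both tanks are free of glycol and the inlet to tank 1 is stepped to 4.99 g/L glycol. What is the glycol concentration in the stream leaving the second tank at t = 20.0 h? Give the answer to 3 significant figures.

Species balance on tank i: dCᵢ/dt = (Cᵢ₋₁ − Cᵢ)/τᵢ with τᵢ = Vᵢ/Q.
τ₁ = 24.2/0.716 = 33.799 h; τ₂ = 6.92/0.716 = 9.6648 h.
Solving the cascade with C₁(0)=C₂(0)=0 gives C₂(t) = C_in[1 − (τ₁ e^(−t/τ₁) − τ₂ e^(−t/τ₂))/(τ₁ − τ₂)].
At t = 20.0: e^(−t/τ₁) = 0.55337, e^(−t/τ₂) = 0.12627.
C₂ = 4.99·[1 − (33.799·0.55337 − 9.6648·0.12627)/(24.134)] = 4.99·0.27560 = 1.3752 g/L.

1.38 g/L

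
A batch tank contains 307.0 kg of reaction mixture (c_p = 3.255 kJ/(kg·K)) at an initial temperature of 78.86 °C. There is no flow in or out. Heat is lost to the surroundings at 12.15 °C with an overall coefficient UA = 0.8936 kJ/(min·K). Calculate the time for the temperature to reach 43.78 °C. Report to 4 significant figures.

834.5 min

M c_p dT/dt = −UA(T − T_amb).
τ = M c_p/UA = 1118.27 min; T_ss = T_amb = 12.1500 °C.
T(t) = T_ss + (T₀ − T_ss)e^(−t/τ); set T = 43.78:
t = −τ ln[(T − T_ss)/(T₀ − T_ss)] = −1118.27 · ln(0.474142) = 834.507 min.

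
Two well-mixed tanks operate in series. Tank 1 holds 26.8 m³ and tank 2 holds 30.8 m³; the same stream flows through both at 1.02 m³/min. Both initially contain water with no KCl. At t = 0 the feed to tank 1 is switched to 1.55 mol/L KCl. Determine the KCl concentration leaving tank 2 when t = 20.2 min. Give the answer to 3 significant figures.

0.251 mol/L

Species balance on tank i: dCᵢ/dt = (Cᵢ₋₁ − Cᵢ)/τᵢ with τᵢ = Vᵢ/Q.
τ₁ = 26.8/1.02 = 26.275 min; τ₂ = 30.8/1.02 = 30.196 min.
Tank 1: C₁ = C_in(1 − e^(−t/τ₁)). Tank 2 (τ₁ ≠ τ₂): C₂ = C_in[1 − (τ₁ e^(−t/τ₁) − τ₂ e^(−t/τ₂))/(τ₁ − τ₂)].
At t = 20.2: e^(−t/τ₁) = 0.46357, e^(−t/τ₂) = 0.51224.
C₂ = 1.55·[1 − (26.275·0.46357 − 30.196·0.51224)/(-3.9216)] = 1.55·0.16164 = 0.25055 mol/L.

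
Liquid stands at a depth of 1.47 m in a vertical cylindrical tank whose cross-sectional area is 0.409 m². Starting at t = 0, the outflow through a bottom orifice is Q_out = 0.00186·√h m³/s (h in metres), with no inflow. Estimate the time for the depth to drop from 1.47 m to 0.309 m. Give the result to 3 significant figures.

Accumulation of liquid (constant cross-section A): A dh/dt = −0.00186 √h.
∫ h^(−1/2) dh = −(0.00186/A) ∫ dt, giving 2√h = 2√h₀ − (0.00186/A) t.
t = 2A(√h₀ − √h)/0.00186 = 2·0.409·(√1.47 − √0.309)/0.00186
  = 0.81800 × (1.2124 − 0.55588) / 0.00186 = 288.74 s.

289 s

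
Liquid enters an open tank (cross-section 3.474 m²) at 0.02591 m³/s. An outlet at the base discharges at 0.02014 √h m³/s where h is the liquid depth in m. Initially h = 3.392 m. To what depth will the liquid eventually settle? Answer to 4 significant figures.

1.655 m

A dh/dt = Q_in − 0.02014 √h. Steady state requires inflow = outflow:
Q_in = 0.02014 √h_ss ⇒ √h_ss = 0.02591/0.02014 = 1.28649.
h_ss = 1.28649² = 1.65507 m. (Since h₀ = 3.392 m > h_ss, the level will fall toward this value.)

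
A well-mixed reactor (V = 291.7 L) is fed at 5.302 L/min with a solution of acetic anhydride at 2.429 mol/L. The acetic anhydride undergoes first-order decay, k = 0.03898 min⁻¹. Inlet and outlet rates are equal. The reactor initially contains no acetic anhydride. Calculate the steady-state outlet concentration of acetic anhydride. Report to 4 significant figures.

0.7724 mol/L

Species balance: V dC/dt = Q C_in − Q C − k V C.
Steady state (dC/dt = 0): C_ss = Q C_in/(Q + kV) = C_in/(1 + kV/Q).
C_ss = 5.302·2.429/(5.302 + 0.03898·291.7) = 12.8786/16.6725 = 0.772445 mol/L.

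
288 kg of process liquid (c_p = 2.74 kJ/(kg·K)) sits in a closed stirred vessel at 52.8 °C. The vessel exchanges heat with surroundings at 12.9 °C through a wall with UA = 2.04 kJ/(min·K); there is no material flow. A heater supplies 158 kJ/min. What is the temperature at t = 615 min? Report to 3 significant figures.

82.7 °C

M c_p dT/dt = −UA(T − T_amb) + Q̇.
dT/dt = (T_ss − T)/τ with T_ss = T_amb + Q̇/UA = 12.9 + 158/2.04 = 90.351 °C, τ = M c_p/UA = 288·2.74/2.04 = 386.82 min.
Integrating: T(t) = T_ss + (T₀ − T_ss) e^(−t/τ).
T(615) = 90.351 + (-37.551)·0.20395 = 82.692 °C.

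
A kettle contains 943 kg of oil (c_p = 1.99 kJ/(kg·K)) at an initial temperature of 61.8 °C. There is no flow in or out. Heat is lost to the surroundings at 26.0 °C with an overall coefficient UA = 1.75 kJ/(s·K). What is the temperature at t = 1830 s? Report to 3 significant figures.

32.5 °C

M c_p dT/dt = −UA(T − T_amb).
dT/dt = (T_ss − T)/τ with T_ss = T_amb = 26.000 °C, τ = M c_p/UA = 943·1.99/1.75 = 1072.3 s.
T approaches T_ss exponentially: T(t) = T_ss + (T₀ − T_ss) e^(−t/τ).
T(1830) = 26.000 + (35.800)·0.18149 = 32.497 °C.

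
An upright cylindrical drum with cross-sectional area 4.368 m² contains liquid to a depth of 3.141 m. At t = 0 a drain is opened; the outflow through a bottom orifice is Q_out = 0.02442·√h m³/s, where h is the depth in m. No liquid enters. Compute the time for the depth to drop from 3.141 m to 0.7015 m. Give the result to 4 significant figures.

334.4 s

A dh/dt = −Q_out = −0.02442 √h.
∫ h^(−1/2) dh = −(0.02442/A) ∫ dt, giving 2√h = 2√h₀ − (0.02442/A) t.
t = 2A(√h₀ − √h)/0.02442 = 2·4.368·(√3.141 − √0.7015)/0.02442
  = 8.73600 × (1.77229 − 0.837556) / 0.02442 = 334.390 s.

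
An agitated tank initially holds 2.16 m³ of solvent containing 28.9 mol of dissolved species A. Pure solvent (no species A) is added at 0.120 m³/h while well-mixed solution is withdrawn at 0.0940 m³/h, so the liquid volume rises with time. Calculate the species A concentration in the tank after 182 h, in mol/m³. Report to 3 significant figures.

Total volume: dV/dt = Q_in − Q_out = 0.026000 m³/h, so V(t) = 2.16 + 0.026000 t and V(182) = 6.8920 m³.
Species balance (pure solvent in): dm/dt = −Q_out · m/V(t).
dm/m = −Q_out dt/(V₀ + 0.026000 t); integrating gives ln(m/m₀) = −(Q_out/(Q_in−Q_out)) ln(V/V₀).
m = m₀ (V₀/V)^(Q_out/(Q_in−Q_out)) = 28.9 × (2.16/6.8920)^(3.6154) = 0.43565 mol.
C = m/V = 0.43565/6.8920 = 0.063211 mol/m³.

0.0632 mol/m³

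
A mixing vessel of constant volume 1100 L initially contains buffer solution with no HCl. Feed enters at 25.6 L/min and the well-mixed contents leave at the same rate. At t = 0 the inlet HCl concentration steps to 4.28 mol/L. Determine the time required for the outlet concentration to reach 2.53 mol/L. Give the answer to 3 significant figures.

38.4 min

Accumulation = in − out for the solute gives V dC/dt = Q(C_in − C), so τ = V/Q = 42.969 min.
C(t) = C_in + (C₀ − C_in) e^(−t/τ). Set C = 2.53 and solve for t:
e^(−t/τ) = (C − C_in)/(C₀ − C_in) = (2.53 − 4.28)/(0 − 4.28) = 0.40888
t = −τ ln(…) = 42.969 × 0.89434 = 38.429 min.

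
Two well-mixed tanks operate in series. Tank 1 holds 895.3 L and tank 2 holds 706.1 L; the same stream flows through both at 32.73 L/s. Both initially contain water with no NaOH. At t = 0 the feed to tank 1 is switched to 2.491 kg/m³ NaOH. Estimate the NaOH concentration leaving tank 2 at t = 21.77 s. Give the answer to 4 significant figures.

Each tank obeys Vᵢ dCᵢ/dt = Q(Cᵢ₋₁ − Cᵢ), so τᵢ = Vᵢ/Q.
τ₁ = 895.3/32.73 = 27.3541 s; τ₂ = 706.1/32.73 = 21.5735 s.
Solving the cascade with C₁(0)=C₂(0)=0 gives C₂(t) = C_in[1 − (τ₁ e^(−t/τ₁) − τ₂ e^(−t/τ₂))/(τ₁ − τ₂)].
At t = 21.77: e^(−t/τ₁) = 0.451194, e^(−t/τ₂) = 0.364544.
C₂ = 2.491·[1 − (27.3541·0.451194 − 21.5735·0.364544)/(5.78063)] = 2.491·0.225425 = 0.561534 kg/m³.

0.5615 kg/m³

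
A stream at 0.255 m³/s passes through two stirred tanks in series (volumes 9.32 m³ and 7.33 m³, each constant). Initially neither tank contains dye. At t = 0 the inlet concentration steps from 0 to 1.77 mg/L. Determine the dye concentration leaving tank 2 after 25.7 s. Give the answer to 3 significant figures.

Species balance on tank i: dCᵢ/dt = (Cᵢ₋₁ − Cᵢ)/τᵢ with τᵢ = Vᵢ/Q.
τ₁ = 9.32/0.255 = 36.549 s; τ₂ = 7.33/0.255 = 28.745 s.
Tank 1: C₁ = C_in(1 − e^(−t/τ₁)). Tank 2 (τ₁ ≠ τ₂): C₂ = C_in[1 − (τ₁ e^(−t/τ₁) − τ₂ e^(−t/τ₂))/(τ₁ − τ₂)].
At t = 25.7: e^(−t/τ₁) = 0.49502, e^(−t/τ₂) = 0.40899.
C₂ = 1.77·[1 − (36.549·0.49502 − 28.745·0.40899)/(7.8039)] = 1.77·0.18811 = 0.33296 mg/L.

0.333 mg/L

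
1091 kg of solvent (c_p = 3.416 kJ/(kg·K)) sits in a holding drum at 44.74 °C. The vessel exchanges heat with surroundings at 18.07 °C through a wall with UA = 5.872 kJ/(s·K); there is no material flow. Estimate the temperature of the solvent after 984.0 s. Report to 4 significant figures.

23.73 °C

M c_p dT/dt = −UA(T − T_amb).
dT/dt = (T_ss − T)/τ with T_ss = T_amb = 18.0700 °C, τ = M c_p/UA = 1091·3.416/5.872 = 634.683 s.
Integrating: T(t) = T_ss + (T₀ − T_ss) e^(−t/τ).
T(984.0) = 18.0700 + (26.6700)·0.212167 = 23.7285 °C.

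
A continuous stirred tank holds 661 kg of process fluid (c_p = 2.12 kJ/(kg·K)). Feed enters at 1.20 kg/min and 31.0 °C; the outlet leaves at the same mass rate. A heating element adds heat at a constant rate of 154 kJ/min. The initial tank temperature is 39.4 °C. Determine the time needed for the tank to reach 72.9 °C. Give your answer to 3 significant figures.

Heat balance on the well-mixed liquid: M c_p dT/dt = ṁ c_p (T_in − T) + 154.
τ = M/ṁ = 550.83 min; T_ss = T_in + Q̇/(ṁ c_p) = 91.535 °C.
T(t) = T_ss + (T₀ − T_ss) e^(−t/τ). Set T = 72.9:
e^(−t/τ) = (72.9 − 91.535)/(39.4 − 91.535) = 0.35743
t = −550.83 · ln(0.35743) = 566.70 min.

567 min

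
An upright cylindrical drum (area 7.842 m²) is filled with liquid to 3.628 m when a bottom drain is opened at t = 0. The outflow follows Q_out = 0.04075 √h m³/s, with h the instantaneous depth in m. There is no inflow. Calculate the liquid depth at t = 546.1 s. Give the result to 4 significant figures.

0.2361 m

Volume balance on the tank: A dh/dt = −0.04075 √h.
This is separable: 2 d(√h)/dt = −0.04075/A, so √h = √h₀ − (0.04075/(2A)) t.
√h = √3.628 − 0.04075·546.1/(2·7.842) = 1.90473 − 1.41887 = 0.485860.
h = 0.485860² = 0.236060 m.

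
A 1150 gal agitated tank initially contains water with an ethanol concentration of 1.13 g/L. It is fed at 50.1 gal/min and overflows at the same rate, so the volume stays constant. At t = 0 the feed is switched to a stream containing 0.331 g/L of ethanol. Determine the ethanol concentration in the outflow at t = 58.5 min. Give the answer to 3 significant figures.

0.393 g/L

Unsteady species balance (constant V, well mixed): V dC/dt = Q(C_in − C).
Rewrite as dC/dt + C/τ = C_in/τ, τ = V/Q = 22.954 min.
This is linear first-order; C(t) = C_in + (C₀ − C_in) e^(−t/τ).
C(58.5) = 0.331 + (1.13 − 0.331)·e^(−58.5/22.954) = 0.331 + (0.79900)·0.078194 = 0.39348 g/L.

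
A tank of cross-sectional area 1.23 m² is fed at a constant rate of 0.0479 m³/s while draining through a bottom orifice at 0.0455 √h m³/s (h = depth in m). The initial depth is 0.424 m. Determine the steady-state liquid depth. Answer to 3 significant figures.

1.11 m

A dh/dt = Q_in − 0.0455 √h. Steady state requires inflow = outflow:
Q_in = 0.0455 √h_ss ⇒ √h_ss = 0.0479/0.0455 = 1.0527.
h_ss = 1.0527² = 1.1083 m. (Since h₀ = 0.424 m < h_ss, the level will rise toward this value.)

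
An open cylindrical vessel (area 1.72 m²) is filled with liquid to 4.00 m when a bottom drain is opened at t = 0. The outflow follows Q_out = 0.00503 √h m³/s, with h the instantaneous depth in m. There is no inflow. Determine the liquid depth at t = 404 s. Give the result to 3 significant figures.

Volume balance on the tank: A dh/dt = −0.00503 √h.
∫ h^(−1/2) dh = −(0.00503/A) ∫ dt, giving 2√h = 2√h₀ − (0.00503/A) t.
√h = √4.00 − 0.00503·404/(2·1.72) = 2.0000 − 0.59073 = 1.4093.
h = 1.4093² = 1.9860 m.

1.99 m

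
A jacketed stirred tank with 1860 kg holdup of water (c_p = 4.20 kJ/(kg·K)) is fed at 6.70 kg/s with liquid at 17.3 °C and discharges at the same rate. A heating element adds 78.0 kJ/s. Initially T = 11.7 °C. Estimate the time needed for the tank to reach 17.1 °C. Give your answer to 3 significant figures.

288 s

First-law balance (no shaft work): M c_p dT/dt = ṁ c_p (T_in − T) + 78.0.
τ = M/ṁ = 277.61 s; T_ss = T_in + Q̇/(ṁ c_p) = 20.072 °C.
T(t) = T_ss + (T₀ − T_ss) e^(−t/τ). Set T = 17.1:
e^(−t/τ) = (17.1 − 20.072)/(11.7 − 20.072) = 0.35498
t = −277.61 · ln(0.35498) = 287.52 s.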